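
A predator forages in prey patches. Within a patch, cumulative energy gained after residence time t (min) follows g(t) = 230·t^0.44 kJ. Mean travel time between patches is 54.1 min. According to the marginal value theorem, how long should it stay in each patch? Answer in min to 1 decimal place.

Optimal t* satisfies g'(t*) = g(t*)/(T + t*).
g'(t) = 0.44·230·t^-0.56. Setting 0.44·230·t^-0.56 = 230·t^0.44/(54.1+t) gives 0.44(54.1+t) = t, so 0.56·t = 0.44×54.1.
t* = 0.44×54.1/0.56 = 42.51 min.

42.5 min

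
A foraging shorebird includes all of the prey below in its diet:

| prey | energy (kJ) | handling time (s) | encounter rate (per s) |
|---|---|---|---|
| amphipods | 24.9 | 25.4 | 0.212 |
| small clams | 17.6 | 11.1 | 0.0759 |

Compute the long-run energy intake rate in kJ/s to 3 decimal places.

R = Σλ_iE_i / (1 + Σλ_ih_i)
Numerator: 0.212×24.9 + 0.0759×17.6 = 6.615
Denominator: 1 + 0.212×25.4 + 0.0759×11.1 = 7.227
R = 6.615/7.227 = 0.9152 kJ/s

0.915 kJ/s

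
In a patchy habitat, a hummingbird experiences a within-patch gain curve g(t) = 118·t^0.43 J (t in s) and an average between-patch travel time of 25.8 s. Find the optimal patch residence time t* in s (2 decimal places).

Maximise g(t)/(T+t): set derivative to zero → g'(t)(T+t) = g(t).
g'(t) = 0.43·118·t^-0.57. Setting 0.43·118·t^-0.57 = 118·t^0.43/(25.8+t) gives 0.43(25.8+t) = t, so 0.57·t = 0.43×25.8.
t* = 0.43×25.8/0.57 = 19.46 s.

19.46 s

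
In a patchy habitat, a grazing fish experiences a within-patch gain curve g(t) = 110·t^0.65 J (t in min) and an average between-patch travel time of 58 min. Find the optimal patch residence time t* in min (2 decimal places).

Maximise g(t)/(T+t): set derivative to zero → g'(t)(T+t) = g(t).
g'(t) = 0.65·110·t^-0.35. Setting 0.65·110·t^-0.35 = 110·t^0.65/(58+t) gives 0.65(58+t) = t, so 0.35·t = 0.65×58.
t* = 0.65×58/0.35 = 107.7 min.

107.71 min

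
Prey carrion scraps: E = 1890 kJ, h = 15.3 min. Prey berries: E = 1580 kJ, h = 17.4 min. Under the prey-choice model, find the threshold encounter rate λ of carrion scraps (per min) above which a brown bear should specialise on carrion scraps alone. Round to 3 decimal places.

0.181 per min

At the threshold, the rate on carrion scraps alone equals the profitability of berries: λ·1890/(1 + λ·15.3) = 1580/17.4 = 90.8.
Rearranging, λ(1890 − 90.8×15.3) = 90.8, so λ = 90.8/500.7 = 0.1814 per min.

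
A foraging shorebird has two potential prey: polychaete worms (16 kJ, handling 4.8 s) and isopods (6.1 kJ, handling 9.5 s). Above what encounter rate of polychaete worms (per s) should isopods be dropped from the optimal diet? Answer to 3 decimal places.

0.050 per s

At the threshold, the rate on polychaete worms alone equals the profitability of isopods: λ·16/(1 + λ·4.8) = 6.1/9.5 = 0.6421.
Rearranging, λ(16 − 0.6421×4.8) = 0.6421, so λ = 0.6421/12.92 = 0.04971 per s.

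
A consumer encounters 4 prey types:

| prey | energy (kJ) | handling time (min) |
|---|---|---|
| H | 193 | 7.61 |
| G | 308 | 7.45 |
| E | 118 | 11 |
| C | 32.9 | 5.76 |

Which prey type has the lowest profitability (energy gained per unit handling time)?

C

Profitability E/h (kJ/min): H = 193/7.61 = 25.4, G = 308/7.45 = 41.3, E = 118/11 = 10.7, C = 32.9/5.76 = 5.71.
Ranked: G > H > E > C.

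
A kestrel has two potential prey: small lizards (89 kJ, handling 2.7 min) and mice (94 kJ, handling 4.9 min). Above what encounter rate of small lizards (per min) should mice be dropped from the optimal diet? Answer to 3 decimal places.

The zero-one rule: include mice iff E₂/h₂ > λE₁/(1+λh₁). Equality gives the switch point.
λE₁h₂ = E₂ + λE₂h₁ ⇒ λ = E₂/(E₁h₂ − E₂h₁) = 94/(436.1 − 253.8) = 0.5156 per min.

0.516 per min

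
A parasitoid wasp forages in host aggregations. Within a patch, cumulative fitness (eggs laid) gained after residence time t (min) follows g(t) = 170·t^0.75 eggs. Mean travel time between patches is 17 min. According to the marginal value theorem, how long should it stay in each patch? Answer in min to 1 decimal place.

Optimal t* satisfies g'(t*) = g(t*)/(T + t*).
g'(t) = 0.75·170·t^-0.25. Setting 0.75·170·t^-0.25 = 170·t^0.75/(17+t) gives 0.75(17+t) = t, so 0.25·t = 0.75×17.
t* = 0.75×17/0.25 = 51 min.

51.0 min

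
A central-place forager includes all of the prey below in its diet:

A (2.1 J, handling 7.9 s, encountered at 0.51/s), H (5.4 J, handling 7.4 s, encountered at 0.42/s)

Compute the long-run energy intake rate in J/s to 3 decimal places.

R = Σλ_iE_i / (1 + Σλ_ih_i)
Numerator: 0.51×2.1 + 0.42×5.4 = 3.339
Denominator: 1 + 0.51×7.9 + 0.42×7.4 = 8.137
R = 3.339/8.137 = 0.4103 J/s

0.410 J/s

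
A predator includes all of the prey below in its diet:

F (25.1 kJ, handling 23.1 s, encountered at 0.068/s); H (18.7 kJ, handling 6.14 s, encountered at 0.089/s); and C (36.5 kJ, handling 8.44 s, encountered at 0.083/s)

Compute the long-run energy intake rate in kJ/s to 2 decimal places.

Energy encountered per unit search time: 0.068×25.1 + 0.089×18.7 + 0.083×36.5 = 6.401 kJ/s.
Handling time per unit search time: 0.068×23.1 + 0.089×6.14 + 0.083×8.44 = 2.818.
Rate = 6.401/(1 + 2.818) = 1.677 kJ/s.

1.68 kJ/s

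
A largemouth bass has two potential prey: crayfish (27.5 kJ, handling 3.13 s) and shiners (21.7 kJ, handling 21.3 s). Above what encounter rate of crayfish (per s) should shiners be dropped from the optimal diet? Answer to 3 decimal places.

At the threshold, the rate on crayfish alone equals the profitability of shiners: λ·27.5/(1 + λ·3.13) = 21.7/21.3 = 1.019.
Rearranging, λ(27.5 − 1.019×3.13) = 1.019, so λ = 1.019/24.31 = 0.04191 per s.

0.042 per s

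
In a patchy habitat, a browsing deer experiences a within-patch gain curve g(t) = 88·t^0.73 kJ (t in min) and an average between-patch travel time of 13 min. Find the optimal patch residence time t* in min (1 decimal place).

By the marginal value theorem, leave when the instantaneous gain rate g'(t) equals the habitat-wide average g(t)/(T + t).
g'(t) = 0.73·88·t^-0.27. Setting 0.73·88·t^-0.27 = 88·t^0.73/(13+t) gives 0.73(13+t) = t, so 0.27·t = 0.73×13.
t* = 0.73×13/0.27 = 35.15 min.

35.1 min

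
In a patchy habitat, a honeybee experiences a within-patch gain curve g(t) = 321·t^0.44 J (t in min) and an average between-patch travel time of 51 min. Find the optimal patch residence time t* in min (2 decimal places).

Optimal t* satisfies g'(t*) = g(t*)/(T + t*).
g'(t) = 0.44·321·t^-0.56. Setting 0.44·321·t^-0.56 = 321·t^0.44/(51+t) gives 0.44(51+t) = t, so 0.56·t = 0.44×51.
t* = 0.44×51/0.56 = 40.07 min.

40.07 min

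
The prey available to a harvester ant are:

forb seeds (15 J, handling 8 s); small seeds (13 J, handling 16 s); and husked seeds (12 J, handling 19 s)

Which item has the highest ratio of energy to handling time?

forb seeds

Profitability E/h (J/s): forb seeds = 15/8 = 1.88, small seeds = 13/16 = 0.812, husked seeds = 12/19 = 0.632.
Ranked: forb seeds > small seeds > husked seeds.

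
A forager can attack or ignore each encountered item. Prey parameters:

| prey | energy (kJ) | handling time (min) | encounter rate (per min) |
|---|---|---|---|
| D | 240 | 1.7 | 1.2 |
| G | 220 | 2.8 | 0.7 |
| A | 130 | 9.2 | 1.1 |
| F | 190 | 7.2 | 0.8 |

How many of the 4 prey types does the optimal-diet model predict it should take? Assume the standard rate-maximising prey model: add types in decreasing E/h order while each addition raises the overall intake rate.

1

Profitabilities (E/h, kJ/min): D 141, G 78.6, F 26.4, A 14.1. Add prey in this order while the next type's profitability exceeds the intake rate on those already taken.
Rate on top 1: 94.74. G: 78.6 < 94.74 → exclude; stop.
Optimal diet: D — 1 of 4 types.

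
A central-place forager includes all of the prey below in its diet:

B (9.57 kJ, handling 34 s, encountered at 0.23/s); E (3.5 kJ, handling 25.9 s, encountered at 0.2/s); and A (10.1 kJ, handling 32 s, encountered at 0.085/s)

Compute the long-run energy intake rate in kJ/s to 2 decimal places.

0.22 kJ/s

R = Σλ_iE_i / (1 + Σλ_ih_i)
Numerator: 0.23×9.57 + 0.2×3.5 + 0.085×10.1 = 3.76
Denominator: 1 + 0.23×34 + 0.2×25.9 + 0.085×32 = 16.72
R = 3.76/16.72 = 0.2249 kJ/s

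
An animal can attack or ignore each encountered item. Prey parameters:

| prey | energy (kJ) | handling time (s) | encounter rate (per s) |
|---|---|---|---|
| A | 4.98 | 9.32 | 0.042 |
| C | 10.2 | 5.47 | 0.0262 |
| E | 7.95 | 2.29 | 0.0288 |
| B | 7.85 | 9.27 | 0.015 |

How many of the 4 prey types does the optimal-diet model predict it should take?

Rank by E/h (kJ/s): E 3.47, C 1.86, B 0.847, A 0.534. Include each in turn until the next type's E/h falls below the running intake rate.
Rate on top 1: 0.2148. C: 1.86 > 0.2148 → include.
Rate on top 2: 0.4103. B: 0.847 > 0.4103 → include.
Rate on top 3: 0.4553. A: 0.534 > 0.4553 → include.
Optimal diet: E, C, B, A — 4 of 4 types.

4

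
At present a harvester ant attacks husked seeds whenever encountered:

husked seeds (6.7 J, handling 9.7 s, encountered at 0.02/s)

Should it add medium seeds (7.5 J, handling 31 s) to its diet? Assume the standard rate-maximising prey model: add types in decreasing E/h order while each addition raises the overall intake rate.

On husked seeds alone, R = ΣλE/(1+Σλh) = 0.134/1.194 = 0.1122 J/s.
medium seeds: E/h = 7.5/31 = 0.2419 J/s.
0.2419 > 0.1122, so adding medium seeds raises the average — include it.

Yes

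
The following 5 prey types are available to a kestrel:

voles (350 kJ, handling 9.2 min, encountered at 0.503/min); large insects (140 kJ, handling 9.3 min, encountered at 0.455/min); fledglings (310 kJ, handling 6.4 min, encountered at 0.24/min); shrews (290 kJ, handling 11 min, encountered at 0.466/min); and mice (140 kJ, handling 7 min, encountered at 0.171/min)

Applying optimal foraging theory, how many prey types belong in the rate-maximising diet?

E/h in descending order: fledglings 48.4, voles 38, shrews 26.4, mice 20, large insects 15.1 kJ/min. The optimal diet is the largest prefix of this list for which every included type satisfies E_i/h_i > R on the types above it.
Rate on top 1: 29.34. voles: 38 > 29.34 → include.
Rate on top 2: 34.96. shrews: 26.4 < 34.96 → exclude; stop.
Optimal diet: fledglings, voles — 2 of 5 types.

2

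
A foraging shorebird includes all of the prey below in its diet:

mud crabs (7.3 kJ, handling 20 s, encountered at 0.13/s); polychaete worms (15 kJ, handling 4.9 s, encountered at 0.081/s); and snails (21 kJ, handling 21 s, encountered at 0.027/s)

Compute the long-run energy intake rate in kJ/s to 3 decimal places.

0.598 kJ/s

R = Σλ_iE_i / (1 + Σλ_ih_i)
Numerator: 0.13×7.3 + 0.081×15 + 0.027×21 = 2.731
Denominator: 1 + 0.13×20 + 0.081×4.9 + 0.027×21 = 4.564
R = 2.731/4.564 = 0.5984 kJ/s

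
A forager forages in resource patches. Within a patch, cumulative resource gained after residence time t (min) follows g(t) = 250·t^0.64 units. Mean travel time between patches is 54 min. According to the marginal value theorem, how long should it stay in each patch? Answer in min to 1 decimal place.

96.0 min

Optimal t* satisfies g'(t*) = g(t*)/(T + t*).
g'(t) = 0.64·250·t^-0.36. Setting 0.64·250·t^-0.36 = 250·t^0.64/(54+t) gives 0.64(54+t) = t, so 0.36·t = 0.64×54.
t* = 0.64×54/0.36 = 96 min.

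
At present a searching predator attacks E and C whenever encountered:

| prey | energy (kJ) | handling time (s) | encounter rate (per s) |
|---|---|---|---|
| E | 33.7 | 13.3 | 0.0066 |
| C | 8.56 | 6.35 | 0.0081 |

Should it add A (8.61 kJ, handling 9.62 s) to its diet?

Yes

On E and C alone, R = ΣλE/(1+Σλh) = 0.2918/1.139 = 0.2561 kJ/s.
Profitability of A: 8.61/9.62 = 0.895 kJ/s.
Since 0.895 > R, including A increases the long-run rate.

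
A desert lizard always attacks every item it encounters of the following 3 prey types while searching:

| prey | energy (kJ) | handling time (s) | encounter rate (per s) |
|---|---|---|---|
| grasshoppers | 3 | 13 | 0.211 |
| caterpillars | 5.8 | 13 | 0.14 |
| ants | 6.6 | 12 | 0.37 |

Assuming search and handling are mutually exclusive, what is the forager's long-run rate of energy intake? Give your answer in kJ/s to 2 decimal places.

R = (0.211×3 + 0.14×5.8 + 0.37×6.6) / (1 + 0.211×13 + 0.14×13 + 0.37×12) = 3.887/10 = 0.3886 kJ/s.

0.39 kJ/s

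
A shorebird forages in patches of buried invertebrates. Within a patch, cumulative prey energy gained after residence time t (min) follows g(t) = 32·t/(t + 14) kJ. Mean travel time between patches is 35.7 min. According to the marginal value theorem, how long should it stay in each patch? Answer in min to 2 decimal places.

By the marginal value theorem, leave when the instantaneous gain rate g'(t) equals the habitat-wide average g(t)/(T + t).
g'(t) = 32·14/(t + 14)². Setting 32·14/(t+14)² = 32t/[(t+14)(35.7+t)] gives 14(35.7+t) = t(t+14), so t² = 14×35.7 = 499.8.
t* = √499.8 = 22.36 min.

22.36 min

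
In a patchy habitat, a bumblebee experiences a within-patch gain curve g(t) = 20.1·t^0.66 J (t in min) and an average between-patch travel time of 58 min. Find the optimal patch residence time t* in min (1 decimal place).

112.6 min

By the marginal value theorem, leave when the instantaneous gain rate g'(t) equals the habitat-wide average g(t)/(T + t).
g'(t) = 0.66·20.1·t^-0.34. Setting 0.66·20.1·t^-0.34 = 20.1·t^0.66/(58+t) gives 0.66(58+t) = t, so 0.34·t = 0.66×58.
t* = 0.66×58/0.34 = 112.6 min.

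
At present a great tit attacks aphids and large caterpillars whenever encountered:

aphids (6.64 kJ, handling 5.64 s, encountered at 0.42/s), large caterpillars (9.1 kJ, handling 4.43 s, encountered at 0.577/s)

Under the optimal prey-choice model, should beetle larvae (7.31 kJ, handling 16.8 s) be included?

No

Intake rate on the current diet: R = (0.42×6.64 + 0.577×9.1) / (1 + 0.42×5.64 + 0.577×4.43) = 8.039/5.925 = 1.357 kJ/s.
Profitability of beetle larvae: 7.31/16.8 = 0.4351 kJ/s.
Since 0.4351 < R, time spent handling beetle larvae is better spent searching.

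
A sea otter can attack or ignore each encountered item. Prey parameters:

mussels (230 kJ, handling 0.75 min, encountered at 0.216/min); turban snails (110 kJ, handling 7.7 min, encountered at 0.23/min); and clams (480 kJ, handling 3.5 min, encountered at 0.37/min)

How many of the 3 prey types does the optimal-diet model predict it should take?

E/h in descending order: mussels 307, clams 137, turban snails 14.3 kJ/min. The optimal diet is the largest prefix of this list for which every included type satisfies E_i/h_i > R on the types above it.
Rate on top 1: 42.75. clams: 137 > 42.75 → include.
Rate on top 2: 92.5. turban snails: 14.3 < 92.5 → exclude; stop.
Optimal diet: mussels, clams — 2 of 3 types.

2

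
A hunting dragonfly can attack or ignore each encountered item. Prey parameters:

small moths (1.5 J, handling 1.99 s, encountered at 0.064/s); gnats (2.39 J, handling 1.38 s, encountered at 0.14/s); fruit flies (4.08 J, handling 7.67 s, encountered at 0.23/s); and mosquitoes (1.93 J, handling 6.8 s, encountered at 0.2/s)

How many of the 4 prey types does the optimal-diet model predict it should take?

Rank by E/h (J/s): gnats 1.73, small moths 0.754, fruit flies 0.532, mosquitoes 0.284. Include each in turn until the next type's E/h falls below the running intake rate.
Rate on top 1: 0.2804. small moths: 0.754 > 0.2804 → include.
Rate on top 2: 0.3261. fruit flies: 0.532 > 0.3261 → include.
Rate on top 3: 0.4438. mosquitoes: 0.284 < 0.4438 → exclude; stop.
Optimal diet: gnats, small moths, fruit flies — 3 of 4 types.

3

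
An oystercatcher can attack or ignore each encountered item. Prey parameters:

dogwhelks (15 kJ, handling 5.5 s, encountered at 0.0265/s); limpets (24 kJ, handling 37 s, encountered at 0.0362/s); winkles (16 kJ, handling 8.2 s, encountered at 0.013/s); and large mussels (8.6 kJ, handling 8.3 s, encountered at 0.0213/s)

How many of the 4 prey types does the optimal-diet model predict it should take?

Profitabilities (E/h, kJ/s): dogwhelks 2.73, winkles 1.95, large mussels 1.04, limpets 0.649. Add prey in this order while the next type's profitability exceeds the intake rate on those already taken.
Rate on top 1: 0.3469. winkles: 1.95 > 0.3469 → include.
Rate on top 2: 0.4835. large mussels: 1.04 > 0.4835 → include.
Rate on top 3: 0.5519. limpets: 0.649 > 0.5519 → include.
Optimal diet: dogwhelks, winkles, large mussels, limpets — 4 of 4 types.

4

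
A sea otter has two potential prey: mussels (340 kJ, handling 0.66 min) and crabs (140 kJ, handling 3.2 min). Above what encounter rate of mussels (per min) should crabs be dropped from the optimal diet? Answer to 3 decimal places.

At the threshold, the rate on mussels alone equals the profitability of crabs: λ·340/(1 + λ·0.66) = 140/3.2 = 43.75.
Rearranging, λ(340 − 43.75×0.66) = 43.75, so λ = 43.75/311.1 = 0.1406 per min.

0.141 per min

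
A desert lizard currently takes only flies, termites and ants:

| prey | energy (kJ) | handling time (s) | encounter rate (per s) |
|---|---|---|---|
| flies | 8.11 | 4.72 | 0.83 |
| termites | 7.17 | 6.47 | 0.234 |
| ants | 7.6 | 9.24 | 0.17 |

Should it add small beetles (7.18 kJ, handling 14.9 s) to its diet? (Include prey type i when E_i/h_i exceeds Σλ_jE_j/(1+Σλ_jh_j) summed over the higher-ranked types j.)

Current rate: (0.83×8.11 + 0.234×7.17 + 0.17×7.6)/(1 + 0.83×4.72 + 0.234×6.47 + 0.17×9.24) = 1.212 kJ/s.
Profitability of small beetles: 7.18/14.9 = 0.4819 kJ/s.
Since 0.4819 < R, time spent handling small beetles is better spent searching.

No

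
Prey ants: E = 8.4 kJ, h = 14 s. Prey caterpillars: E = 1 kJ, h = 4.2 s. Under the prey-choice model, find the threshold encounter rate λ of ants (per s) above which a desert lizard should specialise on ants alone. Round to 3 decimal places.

0.047 per s

Drop caterpillars once their profitability E₂/h₂ falls below the rate achievable on ants alone: E₂/h₂ = λE₁/(1 + λh₁).
Solve for λ: λE₁h₂ = E₂(1 + λh₁) → λ(E₁h₂ − E₂h₁) = E₂ → λ = E₂/(E₁h₂ − E₂h₁).
λ = 1/(8.4×4.2 − 1×14) = 1/21.28 = 0.04699 per s.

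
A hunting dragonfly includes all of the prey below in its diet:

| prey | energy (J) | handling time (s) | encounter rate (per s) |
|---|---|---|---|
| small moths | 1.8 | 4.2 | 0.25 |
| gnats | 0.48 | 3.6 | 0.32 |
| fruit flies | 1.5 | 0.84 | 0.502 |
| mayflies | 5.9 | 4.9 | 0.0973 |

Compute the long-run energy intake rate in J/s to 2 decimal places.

Energy encountered per unit search time: 0.25×1.8 + 0.32×0.48 + 0.502×1.5 + 0.0973×5.9 = 1.931 J/s.
Handling time per unit search time: 0.25×4.2 + 0.32×3.6 + 0.502×0.84 + 0.0973×4.9 = 3.1.
Rate = 1.931/(1 + 3.1) = 0.4708 J/s.

0.47 J/s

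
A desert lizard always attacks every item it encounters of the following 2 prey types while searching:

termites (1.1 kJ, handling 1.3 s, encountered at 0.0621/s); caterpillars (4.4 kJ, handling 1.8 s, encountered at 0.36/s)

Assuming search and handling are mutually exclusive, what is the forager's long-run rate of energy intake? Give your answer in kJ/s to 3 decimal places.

0.956 kJ/s

Energy encountered per unit search time: 0.0621×1.1 + 0.36×4.4 = 1.652 kJ/s.
Handling time per unit search time: 0.0621×1.3 + 0.36×1.8 = 0.7287.
Rate = 1.652/(1 + 0.7287) = 0.9558 kJ/s.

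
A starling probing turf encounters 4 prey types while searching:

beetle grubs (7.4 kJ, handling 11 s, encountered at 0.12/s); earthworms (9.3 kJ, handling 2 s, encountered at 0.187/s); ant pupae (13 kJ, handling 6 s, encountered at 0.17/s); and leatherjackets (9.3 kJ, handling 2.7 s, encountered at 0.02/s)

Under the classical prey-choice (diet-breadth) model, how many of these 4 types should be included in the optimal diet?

3

Profitabilities (E/h, kJ/s): earthworms 4.65, leatherjackets 3.44, ant pupae 2.17, beetle grubs 0.673. Add prey in this order while the next type's profitability exceeds the intake rate on those already taken.
Rate on top 1: 1.266. leatherjackets: 3.44 > 1.266 → include.
Rate on top 2: 1.348. ant pupae: 2.17 > 1.348 → include.
Rate on top 3: 1.689. beetle grubs: 0.673 < 1.689 → exclude; stop.
Optimal diet: earthworms, leatherjackets, ant pupae — 3 of 4 types.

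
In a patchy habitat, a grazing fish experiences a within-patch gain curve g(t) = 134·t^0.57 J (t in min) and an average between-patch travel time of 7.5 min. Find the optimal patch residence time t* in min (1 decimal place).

Optimal t* satisfies g'(t*) = g(t*)/(T + t*).
g'(t) = 0.57·134·t^-0.43. Setting 0.57·134·t^-0.43 = 134·t^0.57/(7.5+t) gives 0.57(7.5+t) = t, so 0.43·t = 0.57×7.5.
t* = 0.57×7.5/0.43 = 9.942 min.

9.9 min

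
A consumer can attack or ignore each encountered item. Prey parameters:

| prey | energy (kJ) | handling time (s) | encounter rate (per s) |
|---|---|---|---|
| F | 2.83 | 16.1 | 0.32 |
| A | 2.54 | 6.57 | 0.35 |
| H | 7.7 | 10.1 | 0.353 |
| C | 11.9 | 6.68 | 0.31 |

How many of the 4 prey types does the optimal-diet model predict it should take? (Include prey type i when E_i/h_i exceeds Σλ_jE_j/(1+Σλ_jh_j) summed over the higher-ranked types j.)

Profitabilities (E/h, kJ/s): C 1.78, H 0.762, A 0.387, F 0.176. Add prey in this order while the next type's profitability exceeds the intake rate on those already taken.
Rate on top 1: 1.201. H: 0.762 < 1.201 → exclude; stop.
Optimal diet: C — 1 of 4 types.

1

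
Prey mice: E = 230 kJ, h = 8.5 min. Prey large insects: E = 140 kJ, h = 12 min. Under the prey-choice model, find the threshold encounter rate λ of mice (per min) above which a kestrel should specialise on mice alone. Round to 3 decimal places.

0.089 per min

The zero-one rule: include large insects iff E₂/h₂ > λE₁/(1+λh₁). Equality gives the switch point.
λE₁h₂ = E₂ + λE₂h₁ ⇒ λ = E₂/(E₁h₂ − E₂h₁) = 140/(2760 − 1190) = 0.08917 per min.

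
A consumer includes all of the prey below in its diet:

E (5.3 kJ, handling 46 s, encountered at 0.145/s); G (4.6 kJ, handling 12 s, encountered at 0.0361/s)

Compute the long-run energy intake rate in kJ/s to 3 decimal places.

0.115 kJ/s

R = Σλ_iE_i / (1 + Σλ_ih_i)
Numerator: 0.145×5.3 + 0.0361×4.6 = 0.9346
Denominator: 1 + 0.145×46 + 0.0361×12 = 8.103
R = 0.9346/8.103 = 0.1153 kJ/s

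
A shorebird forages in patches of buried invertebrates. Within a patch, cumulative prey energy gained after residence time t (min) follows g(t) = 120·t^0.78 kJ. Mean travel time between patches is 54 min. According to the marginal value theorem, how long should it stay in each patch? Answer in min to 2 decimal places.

191.45 min

By the marginal value theorem, leave when the instantaneous gain rate g'(t) equals the habitat-wide average g(t)/(T + t).
g'(t) = 0.78·120·t^-0.22. Setting 0.78·120·t^-0.22 = 120·t^0.78/(54+t) gives 0.78(54+t) = t, so 0.22·t = 0.78×54.
t* = 0.78×54/0.22 = 191.5 min.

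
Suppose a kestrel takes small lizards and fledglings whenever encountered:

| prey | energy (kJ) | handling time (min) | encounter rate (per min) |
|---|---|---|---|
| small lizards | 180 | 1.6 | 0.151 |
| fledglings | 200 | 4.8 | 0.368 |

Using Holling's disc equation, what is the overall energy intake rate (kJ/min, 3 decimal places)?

R = Σλ_iE_i / (1 + Σλ_ih_i)
Numerator: 0.151×180 + 0.368×200 = 100.8
Denominator: 1 + 0.151×1.6 + 0.368×4.8 = 3.008
R = 100.8/3.008 = 33.5 kJ/min

33.504 kJ/min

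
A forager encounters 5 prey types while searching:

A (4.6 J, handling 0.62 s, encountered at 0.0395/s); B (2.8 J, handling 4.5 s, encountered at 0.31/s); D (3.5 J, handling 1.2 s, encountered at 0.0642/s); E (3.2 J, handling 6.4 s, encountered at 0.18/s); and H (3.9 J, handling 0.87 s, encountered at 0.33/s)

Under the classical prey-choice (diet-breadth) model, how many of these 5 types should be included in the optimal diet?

Profitabilities (E/h, J/s): A 7.42, H 4.48, D 2.92, B 0.622, E 0.5. Add prey in this order while the next type's profitability exceeds the intake rate on those already taken.
Rate on top 1: 0.1774. H: 4.48 > 0.1774 → include.
Rate on top 2: 1.12. D: 2.92 > 1.12 → include.
Rate on top 3: 1.219. B: 0.622 < 1.219 → exclude; stop.
Optimal diet: A, H, D — 3 of 5 types.

3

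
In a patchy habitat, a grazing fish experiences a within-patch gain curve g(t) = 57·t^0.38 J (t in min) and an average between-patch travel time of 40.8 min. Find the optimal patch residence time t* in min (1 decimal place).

By the marginal value theorem, leave when the instantaneous gain rate g'(t) equals the habitat-wide average g(t)/(T + t).
g'(t) = 0.38·57·t^-0.62. Setting 0.38·57·t^-0.62 = 57·t^0.38/(40.8+t) gives 0.38(40.8+t) = t, so 0.62·t = 0.38×40.8.
t* = 0.38×40.8/0.62 = 25.01 min.

25.0 min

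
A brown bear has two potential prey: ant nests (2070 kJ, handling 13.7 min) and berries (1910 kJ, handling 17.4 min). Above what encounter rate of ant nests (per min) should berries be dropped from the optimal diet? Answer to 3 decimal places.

At the threshold, the rate on ant nests alone equals the profitability of berries: λ·2070/(1 + λ·13.7) = 1910/17.4 = 109.8.
Rearranging, λ(2070 − 109.8×13.7) = 109.8, so λ = 109.8/566.1 = 0.1939 per min.

0.194 per min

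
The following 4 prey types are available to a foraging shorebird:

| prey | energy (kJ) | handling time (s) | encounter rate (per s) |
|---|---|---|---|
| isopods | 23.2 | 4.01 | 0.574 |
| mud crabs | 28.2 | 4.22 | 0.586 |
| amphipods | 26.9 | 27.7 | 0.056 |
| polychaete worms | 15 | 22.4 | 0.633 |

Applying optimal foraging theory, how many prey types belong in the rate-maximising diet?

E/h in descending order: mud crabs 6.68, isopods 5.79, amphipods 0.971, polychaete worms 0.67 kJ/s. The optimal diet is the largest prefix of this list for which every included type satisfies E_i/h_i > R on the types above it.
Rate on top 1: 4.758. isopods: 5.79 > 4.758 → include.
Rate on top 2: 5.168. amphipods: 0.971 < 5.168 → exclude; stop.
Optimal diet: mud crabs, isopods — 2 of 4 types.

2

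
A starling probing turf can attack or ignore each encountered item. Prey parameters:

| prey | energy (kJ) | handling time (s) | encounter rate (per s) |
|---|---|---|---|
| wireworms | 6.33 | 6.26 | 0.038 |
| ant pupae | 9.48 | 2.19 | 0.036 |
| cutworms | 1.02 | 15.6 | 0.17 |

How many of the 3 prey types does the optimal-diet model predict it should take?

2

Rank by E/h (kJ/s): ant pupae 4.33, wireworms 1.01, cutworms 0.0654. Include each in turn until the next type's E/h falls below the running intake rate.
Rate on top 1: 0.3163. wireworms: 1.01 > 0.3163 → include.
Rate on top 2: 0.4419. cutworms: 0.0654 < 0.4419 → exclude; stop.
Optimal diet: ant pupae, wireworms — 2 of 3 types.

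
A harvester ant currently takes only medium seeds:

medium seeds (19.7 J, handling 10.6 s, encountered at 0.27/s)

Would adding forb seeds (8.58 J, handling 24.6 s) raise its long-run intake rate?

Current rate: (0.27×19.7)/(1 + 0.27×10.6) = 1.377 J/s.
Profitability of forb seeds: 8.58/24.6 = 0.3488 J/s.
Since 0.3488 < R, time spent handling forb seeds is better spent searching.

No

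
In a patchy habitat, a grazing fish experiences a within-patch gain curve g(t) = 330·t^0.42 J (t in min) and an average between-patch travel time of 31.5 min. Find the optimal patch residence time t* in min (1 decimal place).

22.8 min

Maximise g(t)/(T+t): set derivative to zero → g'(t)(T+t) = g(t).
g'(t) = 0.42·330·t^-0.58. Setting 0.42·330·t^-0.58 = 330·t^0.42/(31.5+t) gives 0.42(31.5+t) = t, so 0.58·t = 0.42×31.5.
t* = 0.42×31.5/0.58 = 22.81 min.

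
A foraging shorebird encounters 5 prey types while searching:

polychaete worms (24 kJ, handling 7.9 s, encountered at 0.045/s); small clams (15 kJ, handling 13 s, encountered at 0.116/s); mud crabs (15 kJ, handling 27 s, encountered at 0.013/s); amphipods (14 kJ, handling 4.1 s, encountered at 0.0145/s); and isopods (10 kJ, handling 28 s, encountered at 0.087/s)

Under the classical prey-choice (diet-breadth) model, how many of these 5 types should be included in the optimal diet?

Rank by E/h (kJ/s): amphipods 3.41, polychaete worms 3.04, small clams 1.15, mud crabs 0.556, isopods 0.357. Include each in turn until the next type's E/h falls below the running intake rate.
Rate on top 1: 0.1916. polychaete worms: 3.04 > 0.1916 → include.
Rate on top 2: 0.9067. small clams: 1.15 > 0.9067 → include.
Rate on top 3: 1.034. mud crabs: 0.556 < 1.034 → exclude; stop.
Optimal diet: amphipods, polychaete worms, small clams — 3 of 5 types.

3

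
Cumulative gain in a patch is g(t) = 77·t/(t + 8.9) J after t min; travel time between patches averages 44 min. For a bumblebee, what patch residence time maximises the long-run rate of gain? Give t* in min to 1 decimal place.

Optimal t* satisfies g'(t*) = g(t*)/(T + t*).
g'(t) = 77·8.9/(t + 8.9)². Setting 77·8.9/(t+8.9)² = 77t/[(t+8.9)(44+t)] gives 8.9(44+t) = t(t+8.9), so t² = 8.9×44 = 391.6.
t* = √391.6 = 19.79 min.

19.8 min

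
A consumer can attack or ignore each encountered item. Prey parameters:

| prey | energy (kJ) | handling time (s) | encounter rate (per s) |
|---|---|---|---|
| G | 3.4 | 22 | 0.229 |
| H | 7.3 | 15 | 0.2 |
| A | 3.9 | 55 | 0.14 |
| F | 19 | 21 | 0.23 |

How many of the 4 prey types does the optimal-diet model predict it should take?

Rank by E/h (kJ/s): F 0.905, H 0.487, G 0.155, A 0.0709. Include each in turn until the next type's E/h falls below the running intake rate.
Rate on top 1: 0.7496. H: 0.487 < 0.7496 → exclude; stop.
Optimal diet: F — 1 of 4 types.

1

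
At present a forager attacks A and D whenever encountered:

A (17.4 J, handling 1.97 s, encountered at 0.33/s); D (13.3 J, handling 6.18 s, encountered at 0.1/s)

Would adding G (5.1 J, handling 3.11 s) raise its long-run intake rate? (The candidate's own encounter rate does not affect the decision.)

Intake rate on the current diet: R = (0.33×17.4 + 0.1×13.3) / (1 + 0.33×1.97 + 0.1×6.18) = 7.072/2.268 = 3.118 J/s.
G: E/h = 5.1/3.11 = 1.64 J/s.
1.64 < 3.118, so adding G would lower the average — exclude it.

No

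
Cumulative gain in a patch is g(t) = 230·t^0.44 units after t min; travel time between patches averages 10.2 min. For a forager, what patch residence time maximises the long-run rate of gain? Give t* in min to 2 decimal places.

By the marginal value theorem, leave when the instantaneous gain rate g'(t) equals the habitat-wide average g(t)/(T + t).
g'(t) = 0.44·230·t^-0.56. Setting 0.44·230·t^-0.56 = 230·t^0.44/(10.2+t) gives 0.44(10.2+t) = t, so 0.56·t = 0.44×10.2.
t* = 0.44×10.2/0.56 = 8.014 min.

8.01 min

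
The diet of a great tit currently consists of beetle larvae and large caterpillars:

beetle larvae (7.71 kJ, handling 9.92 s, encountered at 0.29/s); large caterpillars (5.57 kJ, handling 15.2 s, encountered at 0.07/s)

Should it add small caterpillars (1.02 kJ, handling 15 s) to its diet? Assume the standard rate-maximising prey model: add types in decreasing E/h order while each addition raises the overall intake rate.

Current rate: (0.29×7.71 + 0.07×5.57)/(1 + 0.29×9.92 + 0.07×15.2) = 0.5315 kJ/s.
small caterpillars: E/h = 1.02/15 = 0.068 kJ/s.
Since 0.068 < R, time spent handling small caterpillars is better spent searching.

No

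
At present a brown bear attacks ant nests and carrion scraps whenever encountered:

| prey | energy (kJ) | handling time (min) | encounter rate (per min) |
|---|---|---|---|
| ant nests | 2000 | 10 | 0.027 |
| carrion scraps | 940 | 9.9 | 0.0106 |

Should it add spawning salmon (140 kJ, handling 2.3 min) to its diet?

On ant nests and carrion scraps alone, R = ΣλE/(1+Σλh) = 63.96/1.375 = 46.52 kJ/min.
Profitability of spawning salmon: 140/2.3 = 60.87 kJ/min.
Since 60.87 > R, including spawning salmon increases the long-run rate.

Yes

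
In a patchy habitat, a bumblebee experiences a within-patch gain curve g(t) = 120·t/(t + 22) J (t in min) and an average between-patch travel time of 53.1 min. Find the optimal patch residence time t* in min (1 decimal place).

Maximise g(t)/(T+t): set derivative to zero → g'(t)(T+t) = g(t).
g'(t) = 120·22/(t + 22)². Setting 120·22/(t+22)² = 120t/[(t+22)(53.1+t)] gives 22(53.1+t) = t(t+22), so t² = 22×53.1 = 1168.
t* = √1168 = 34.18 min.

34.2 min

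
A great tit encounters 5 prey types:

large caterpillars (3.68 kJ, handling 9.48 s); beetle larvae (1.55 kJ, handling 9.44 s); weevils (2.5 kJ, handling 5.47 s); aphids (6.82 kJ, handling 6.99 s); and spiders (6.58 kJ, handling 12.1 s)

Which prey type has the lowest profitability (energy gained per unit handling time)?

beetle larvae

Profitability E/h (kJ/s): large caterpillars = 3.68/9.48 = 0.388, beetle larvae = 1.55/9.44 = 0.164, weevils = 2.5/5.47 = 0.457, aphids = 6.82/6.99 = 0.976, spiders = 6.58/12.1 = 0.544.
Ranked: aphids > spiders > weevils > large caterpillars > beetle larvae.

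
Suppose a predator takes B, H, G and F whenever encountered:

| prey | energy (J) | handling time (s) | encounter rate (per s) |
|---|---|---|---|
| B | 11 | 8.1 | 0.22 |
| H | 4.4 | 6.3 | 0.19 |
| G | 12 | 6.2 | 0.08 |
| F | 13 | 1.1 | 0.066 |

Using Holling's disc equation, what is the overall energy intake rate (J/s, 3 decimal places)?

R = (0.22×11 + 0.19×4.4 + 0.08×12 + 0.066×13) / (1 + 0.22×8.1 + 0.19×6.3 + 0.08×6.2 + 0.066×1.1) = 5.074/4.548 = 1.116 J/s.

1.116 J/s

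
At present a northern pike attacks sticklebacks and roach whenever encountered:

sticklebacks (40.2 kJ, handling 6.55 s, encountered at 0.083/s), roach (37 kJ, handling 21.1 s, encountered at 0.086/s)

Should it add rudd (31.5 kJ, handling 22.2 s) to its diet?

No

Intake rate on the current diet: R = (0.083×40.2 + 0.086×37) / (1 + 0.083×6.55 + 0.086×21.1) = 6.519/3.358 = 1.941 kJ/s.
Profitability of rudd: 31.5/22.2 = 1.419 kJ/s.
1.419 < 1.941, so adding rudd would lower the average — exclude it.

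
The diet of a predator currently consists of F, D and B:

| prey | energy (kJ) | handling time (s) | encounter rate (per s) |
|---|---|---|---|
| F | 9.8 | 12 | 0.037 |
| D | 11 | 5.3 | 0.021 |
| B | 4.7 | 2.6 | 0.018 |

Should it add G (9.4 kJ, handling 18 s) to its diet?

Yes

Current rate: (0.037×9.8 + 0.021×11 + 0.018×4.7)/(1 + 0.037×12 + 0.021×5.3 + 0.018×2.6) = 0.4233 kJ/s.
Profitability of G: 9.4/18 = 0.5222 kJ/s.
0.5222 > 0.4233, so adding G raises the average — include it.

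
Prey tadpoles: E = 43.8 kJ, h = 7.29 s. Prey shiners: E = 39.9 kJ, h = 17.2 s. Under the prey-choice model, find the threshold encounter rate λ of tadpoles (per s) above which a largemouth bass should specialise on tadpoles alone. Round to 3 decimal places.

0.086 per s

Drop shiners once their profitability E₂/h₂ falls below the rate achievable on tadpoles alone: E₂/h₂ = λE₁/(1 + λh₁).
Solve for λ: λE₁h₂ = E₂(1 + λh₁) → λ(E₁h₂ − E₂h₁) = E₂ → λ = E₂/(E₁h₂ − E₂h₁).
λ = 39.9/(43.8×17.2 − 39.9×7.29) = 39.9/462.5 = 0.08627 per s.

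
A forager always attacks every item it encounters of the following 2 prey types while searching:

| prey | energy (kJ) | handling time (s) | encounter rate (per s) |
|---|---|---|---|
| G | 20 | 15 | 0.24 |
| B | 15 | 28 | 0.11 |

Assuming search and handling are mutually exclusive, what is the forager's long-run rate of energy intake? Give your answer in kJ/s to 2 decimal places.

0.84 kJ/s

R = Σλ_iE_i / (1 + Σλ_ih_i)
Numerator: 0.24×20 + 0.11×15 = 6.45
Denominator: 1 + 0.24×15 + 0.11×28 = 7.68
R = 6.45/7.68 = 0.8398 kJ/s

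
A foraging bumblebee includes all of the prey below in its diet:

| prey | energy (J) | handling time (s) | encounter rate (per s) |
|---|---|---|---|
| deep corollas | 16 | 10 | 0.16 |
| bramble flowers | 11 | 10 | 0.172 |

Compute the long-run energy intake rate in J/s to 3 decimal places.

R = Σλ_iE_i / (1 + Σλ_ih_i)
Numerator: 0.16×16 + 0.172×11 = 4.452
Denominator: 1 + 0.16×10 + 0.172×10 = 4.32
R = 4.452/4.32 = 1.031 J/s

1.031 J/s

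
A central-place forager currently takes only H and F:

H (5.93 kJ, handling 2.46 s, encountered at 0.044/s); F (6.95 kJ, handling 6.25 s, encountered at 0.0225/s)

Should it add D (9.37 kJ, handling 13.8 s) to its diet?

Current rate: (0.044×5.93 + 0.0225×6.95)/(1 + 0.044×2.46 + 0.0225×6.25) = 0.3341 kJ/s.
Profitability of D: 9.37/13.8 = 0.679 kJ/s.
0.679 > 0.3341, so adding D raises the average — include it.

Yes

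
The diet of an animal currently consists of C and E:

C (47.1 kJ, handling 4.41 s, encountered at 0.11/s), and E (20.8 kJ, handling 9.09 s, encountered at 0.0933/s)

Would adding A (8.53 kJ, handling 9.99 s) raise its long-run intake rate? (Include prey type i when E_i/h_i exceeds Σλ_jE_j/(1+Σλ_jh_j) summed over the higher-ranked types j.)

No

Intake rate on the current diet: R = (0.11×47.1 + 0.0933×20.8) / (1 + 0.11×4.41 + 0.0933×9.09) = 7.122/2.333 = 3.052 kJ/s.
Profitability of A: 8.53/9.99 = 0.8539 kJ/s.
Since 0.8539 < R, time spent handling A is better spent searching.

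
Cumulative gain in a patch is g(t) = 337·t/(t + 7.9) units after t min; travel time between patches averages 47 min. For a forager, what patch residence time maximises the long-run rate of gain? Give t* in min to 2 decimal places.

19.27 min

Optimal t* satisfies g'(t*) = g(t*)/(T + t*).
g'(t) = 337·7.9/(t + 7.9)². Setting 337·7.9/(t+7.9)² = 337t/[(t+7.9)(47+t)] gives 7.9(47+t) = t(t+7.9), so t² = 7.9×47 = 371.3.
t* = √371.3 = 19.27 min.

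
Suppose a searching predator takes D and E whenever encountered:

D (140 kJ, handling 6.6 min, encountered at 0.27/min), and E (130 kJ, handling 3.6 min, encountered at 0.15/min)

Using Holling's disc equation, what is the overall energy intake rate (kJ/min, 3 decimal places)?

R = (0.27×140 + 0.15×130) / (1 + 0.27×6.6 + 0.15×3.6) = 57.3/3.322 = 17.25 kJ/min.

17.249 kJ/min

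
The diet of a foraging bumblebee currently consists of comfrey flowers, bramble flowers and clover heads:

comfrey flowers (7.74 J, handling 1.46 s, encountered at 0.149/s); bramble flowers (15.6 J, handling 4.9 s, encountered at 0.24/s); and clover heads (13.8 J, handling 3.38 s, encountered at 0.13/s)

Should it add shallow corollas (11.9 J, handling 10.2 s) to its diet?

Intake rate on the current diet: R = (0.149×7.74 + 0.24×15.6 + 0.13×13.8) / (1 + 0.149×1.46 + 0.24×4.9 + 0.13×3.38) = 6.691/2.833 = 2.362 J/s.
Profitability of shallow corollas: 11.9/10.2 = 1.167 J/s.
Since 1.167 < R, time spent handling shallow corollas is better spent searching.

No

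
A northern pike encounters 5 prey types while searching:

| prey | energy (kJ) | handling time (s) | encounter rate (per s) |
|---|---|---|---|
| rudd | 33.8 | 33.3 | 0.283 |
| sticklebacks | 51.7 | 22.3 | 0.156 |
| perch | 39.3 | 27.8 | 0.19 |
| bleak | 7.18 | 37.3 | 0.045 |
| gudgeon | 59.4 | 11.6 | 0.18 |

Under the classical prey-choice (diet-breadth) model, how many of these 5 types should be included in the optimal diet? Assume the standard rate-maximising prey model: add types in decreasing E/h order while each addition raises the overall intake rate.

1

Profitabilities (E/h, kJ/s): gudgeon 5.12, sticklebacks 2.32, perch 1.41, rudd 1.02, bleak 0.192. Add prey in this order while the next type's profitability exceeds the intake rate on those already taken.
Rate on top 1: 3.462. sticklebacks: 2.32 < 3.462 → exclude; stop.
Optimal diet: gudgeon — 1 of 5 types.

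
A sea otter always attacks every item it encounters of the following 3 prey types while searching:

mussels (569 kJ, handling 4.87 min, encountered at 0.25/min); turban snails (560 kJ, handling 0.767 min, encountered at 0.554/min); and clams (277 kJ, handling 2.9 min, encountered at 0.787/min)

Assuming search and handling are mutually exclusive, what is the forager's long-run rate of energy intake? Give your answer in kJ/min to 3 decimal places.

136.148 kJ/min

R = (0.25×569 + 0.554×560 + 0.787×277) / (1 + 0.25×4.87 + 0.554×0.767 + 0.787×2.9) = 670.5/4.925 = 136.1 kJ/min.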